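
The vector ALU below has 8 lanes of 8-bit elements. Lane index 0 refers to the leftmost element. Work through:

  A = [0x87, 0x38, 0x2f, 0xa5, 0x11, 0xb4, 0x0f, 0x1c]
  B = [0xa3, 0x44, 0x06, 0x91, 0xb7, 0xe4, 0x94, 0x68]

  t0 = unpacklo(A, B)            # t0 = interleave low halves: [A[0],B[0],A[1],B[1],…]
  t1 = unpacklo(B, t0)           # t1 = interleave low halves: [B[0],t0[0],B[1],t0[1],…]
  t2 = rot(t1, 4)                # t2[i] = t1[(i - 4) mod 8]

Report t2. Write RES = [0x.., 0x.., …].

RES = [0x06, 0x38, 0x91, 0x44, 0xa3, 0x87, 0x44, 0xa3]

  t0: 87 a3 38 44 2f 06 a5 91
  t1: a3 87 44 a3 06 38 91 44
  t2: 06 38 91 44 a3 87 44 a3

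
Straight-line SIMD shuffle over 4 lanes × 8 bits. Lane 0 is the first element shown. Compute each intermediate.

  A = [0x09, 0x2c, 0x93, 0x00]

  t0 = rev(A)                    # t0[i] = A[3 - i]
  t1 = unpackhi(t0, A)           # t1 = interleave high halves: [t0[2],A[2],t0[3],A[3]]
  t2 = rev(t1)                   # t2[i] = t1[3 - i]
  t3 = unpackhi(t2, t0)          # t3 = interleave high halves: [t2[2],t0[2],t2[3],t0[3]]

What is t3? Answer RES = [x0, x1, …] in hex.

RES = [ 0x93  0x2c  0x2c  0x09 ]

  t0: 00 93 2c 09
  t1: 2c 93 09 00
  t2: 00 09 93 2c
  t3: 93 2c 2c 09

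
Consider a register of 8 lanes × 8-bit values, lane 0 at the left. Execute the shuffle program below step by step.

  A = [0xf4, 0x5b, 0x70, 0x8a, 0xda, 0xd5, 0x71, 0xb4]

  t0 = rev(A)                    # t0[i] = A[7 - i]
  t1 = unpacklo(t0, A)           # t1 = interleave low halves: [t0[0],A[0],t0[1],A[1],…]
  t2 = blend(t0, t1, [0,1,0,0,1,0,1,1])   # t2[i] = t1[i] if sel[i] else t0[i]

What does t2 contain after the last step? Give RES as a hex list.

  t0: b4 71 d5 da 8a 70 5b f4
  t1: b4 f4 71 5b d5 70 da 8a
  t2: b4 f4 d5 da d5 70 da 8a

RES = [0xb4, 0xf4, 0xd5, 0xda, 0xd5, 0x70, 0xda, 0x8a]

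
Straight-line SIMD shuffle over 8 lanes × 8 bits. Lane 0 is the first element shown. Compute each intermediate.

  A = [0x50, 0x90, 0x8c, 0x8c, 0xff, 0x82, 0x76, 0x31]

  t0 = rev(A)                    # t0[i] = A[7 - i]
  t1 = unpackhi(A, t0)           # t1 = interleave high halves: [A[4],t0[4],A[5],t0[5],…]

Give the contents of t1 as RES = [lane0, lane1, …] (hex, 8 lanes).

RES = [ 0xff  0x8c  0x82  0x8c  0x76  0x90  0x31  0x50 ]

t0 = [0x31, 0x76, 0x82, 0xff, 0x8c, 0x8c, 0x90, 0x50]
t1 = [0xff, 0x8c, 0x82, 0x8c, 0x76, 0x90, 0x31, 0x50]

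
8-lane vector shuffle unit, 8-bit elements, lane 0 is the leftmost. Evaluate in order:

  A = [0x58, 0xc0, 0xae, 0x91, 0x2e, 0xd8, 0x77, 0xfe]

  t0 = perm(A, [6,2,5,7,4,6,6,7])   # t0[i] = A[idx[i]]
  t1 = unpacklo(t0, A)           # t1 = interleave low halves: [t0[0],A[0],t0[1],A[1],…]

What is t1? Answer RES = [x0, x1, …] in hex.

RES = [ 0x77  0x58  0xae  0xc0  0xd8  0xae  0xfe  0x91 ]

→ t0 |77|ae|d8|fe|2e|77|77|fe|
→ t1 |77|58|ae|c0|d8|ae|fe|91|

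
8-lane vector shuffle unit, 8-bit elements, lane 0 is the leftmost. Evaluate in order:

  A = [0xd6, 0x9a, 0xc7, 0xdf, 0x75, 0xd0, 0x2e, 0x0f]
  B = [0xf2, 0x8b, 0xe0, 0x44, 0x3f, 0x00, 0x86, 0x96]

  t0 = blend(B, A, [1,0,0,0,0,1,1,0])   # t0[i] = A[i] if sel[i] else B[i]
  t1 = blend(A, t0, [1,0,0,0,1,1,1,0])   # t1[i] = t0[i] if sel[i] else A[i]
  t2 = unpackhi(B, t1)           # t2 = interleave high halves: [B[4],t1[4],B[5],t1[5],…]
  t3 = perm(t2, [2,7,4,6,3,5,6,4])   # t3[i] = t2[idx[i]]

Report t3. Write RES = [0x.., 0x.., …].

RES = [ 0x00  0x0f  0x86  0x96  0xd0  0x2e  0x96  0x86 ]

  t0: d6 8b e0 44 3f d0 2e 96
  t1: d6 9a c7 df 3f d0 2e 0f
  t2: 3f 3f 00 d0 86 2e 96 0f
  t3: 00 0f 86 96 d0 2e 96 86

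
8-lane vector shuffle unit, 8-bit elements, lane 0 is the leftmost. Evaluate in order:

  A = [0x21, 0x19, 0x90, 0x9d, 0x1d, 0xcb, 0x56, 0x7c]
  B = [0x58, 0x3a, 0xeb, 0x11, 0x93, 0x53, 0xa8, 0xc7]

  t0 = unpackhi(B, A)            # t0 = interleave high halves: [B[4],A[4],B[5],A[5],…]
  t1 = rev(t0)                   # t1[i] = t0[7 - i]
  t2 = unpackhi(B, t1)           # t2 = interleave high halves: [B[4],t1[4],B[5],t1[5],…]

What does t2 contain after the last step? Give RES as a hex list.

t0 = [0x93, 0x1d, 0x53, 0xcb, 0xa8, 0x56, 0xc7, 0x7c]
t1 = [0x7c, 0xc7, 0x56, 0xa8, 0xcb, 0x53, 0x1d, 0x93]
t2 = [0x93, 0xcb, 0x53, 0x53, 0xa8, 0x1d, 0xc7, 0x93]

RES = [ 0x93  0xcb  0x53  0x53  0xa8  0x1d  0xc7  0x93 ]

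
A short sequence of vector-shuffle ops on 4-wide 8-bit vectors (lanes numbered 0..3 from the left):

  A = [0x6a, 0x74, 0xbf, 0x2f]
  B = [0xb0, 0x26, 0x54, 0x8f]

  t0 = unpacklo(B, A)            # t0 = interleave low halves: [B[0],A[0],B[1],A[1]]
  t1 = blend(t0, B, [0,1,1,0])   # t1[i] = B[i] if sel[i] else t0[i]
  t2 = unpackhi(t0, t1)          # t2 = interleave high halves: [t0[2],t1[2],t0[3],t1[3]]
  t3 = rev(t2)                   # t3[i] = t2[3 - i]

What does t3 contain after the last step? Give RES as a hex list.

RES = [0x74, 0x74, 0x54, 0x26]

  t0: b0 6a 26 74
  t1: b0 26 54 74
  t2: 26 54 74 74
  t3: 74 74 54 26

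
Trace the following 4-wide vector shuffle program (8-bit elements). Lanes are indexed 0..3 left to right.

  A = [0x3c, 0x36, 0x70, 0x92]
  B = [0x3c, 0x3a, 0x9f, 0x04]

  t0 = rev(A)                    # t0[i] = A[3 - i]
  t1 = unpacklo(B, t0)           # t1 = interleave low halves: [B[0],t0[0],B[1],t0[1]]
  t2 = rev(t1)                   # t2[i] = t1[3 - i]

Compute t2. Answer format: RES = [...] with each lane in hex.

t0 = [0x92, 0x70, 0x36, 0x3c]
t1 = [0x3c, 0x92, 0x3a, 0x70]
t2 = [0x70, 0x3a, 0x92, 0x3c]

RES = [ 0x70  0x3a  0x92  0x3c ]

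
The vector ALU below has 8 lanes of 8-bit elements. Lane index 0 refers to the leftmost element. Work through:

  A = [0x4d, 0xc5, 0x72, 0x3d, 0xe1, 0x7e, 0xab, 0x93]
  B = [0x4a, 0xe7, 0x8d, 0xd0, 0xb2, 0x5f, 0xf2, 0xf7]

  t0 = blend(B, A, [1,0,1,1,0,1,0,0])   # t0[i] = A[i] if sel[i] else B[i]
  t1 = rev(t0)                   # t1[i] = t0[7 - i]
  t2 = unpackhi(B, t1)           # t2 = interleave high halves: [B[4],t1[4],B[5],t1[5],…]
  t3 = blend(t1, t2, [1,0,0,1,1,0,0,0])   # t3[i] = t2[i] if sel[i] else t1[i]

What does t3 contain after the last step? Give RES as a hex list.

RES = [0xb2, 0xf2, 0x7e, 0x72, 0xf2, 0x72, 0xe7, 0x4d]

→ t0 |4d|e7|72|3d|b2|7e|f2|f7|
→ t1 |f7|f2|7e|b2|3d|72|e7|4d|
→ t2 |b2|3d|5f|72|f2|e7|f7|4d|
→ t3 |b2|f2|7e|72|f2|72|e7|4d|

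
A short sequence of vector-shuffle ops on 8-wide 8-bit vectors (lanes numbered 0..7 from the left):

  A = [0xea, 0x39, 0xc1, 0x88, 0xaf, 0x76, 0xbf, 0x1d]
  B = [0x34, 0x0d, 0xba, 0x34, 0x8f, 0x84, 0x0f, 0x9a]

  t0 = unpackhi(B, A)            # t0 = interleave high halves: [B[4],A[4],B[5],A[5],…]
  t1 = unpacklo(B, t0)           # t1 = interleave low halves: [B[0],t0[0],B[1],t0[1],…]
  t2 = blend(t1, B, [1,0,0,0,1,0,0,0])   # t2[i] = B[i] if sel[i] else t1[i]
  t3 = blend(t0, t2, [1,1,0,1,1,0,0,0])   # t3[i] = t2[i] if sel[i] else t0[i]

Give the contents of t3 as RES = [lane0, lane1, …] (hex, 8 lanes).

RES = [0x34, 0x8f, 0x84, 0xaf, 0x8f, 0xbf, 0x9a, 0x1d]

→ t0 |8f|af|84|76|0f|bf|9a|1d|
→ t1 |34|8f|0d|af|ba|84|34|76|
→ t2 |34|8f|0d|af|8f|84|34|76|
→ t3 |34|8f|84|af|8f|bf|9a|1d|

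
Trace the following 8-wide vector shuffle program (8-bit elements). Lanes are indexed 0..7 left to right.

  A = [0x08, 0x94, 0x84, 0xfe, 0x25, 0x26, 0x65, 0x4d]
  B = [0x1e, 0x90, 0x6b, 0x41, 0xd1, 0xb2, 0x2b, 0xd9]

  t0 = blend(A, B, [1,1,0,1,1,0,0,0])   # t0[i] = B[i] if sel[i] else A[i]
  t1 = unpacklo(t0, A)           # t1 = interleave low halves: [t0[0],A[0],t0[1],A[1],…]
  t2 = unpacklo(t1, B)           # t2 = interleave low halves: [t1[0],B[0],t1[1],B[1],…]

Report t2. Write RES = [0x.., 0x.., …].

RES = [ 0x1e  0x1e  0x08  0x90  0x90  0x6b  0x94  0x41 ]

t0 = [0x1e, 0x90, 0x84, 0x41, 0xd1, 0x26, 0x65, 0x4d]
t1 = [0x1e, 0x08, 0x90, 0x94, 0x84, 0x84, 0x41, 0xfe]
t2 = [0x1e, 0x1e, 0x08, 0x90, 0x90, 0x6b, 0x94, 0x41]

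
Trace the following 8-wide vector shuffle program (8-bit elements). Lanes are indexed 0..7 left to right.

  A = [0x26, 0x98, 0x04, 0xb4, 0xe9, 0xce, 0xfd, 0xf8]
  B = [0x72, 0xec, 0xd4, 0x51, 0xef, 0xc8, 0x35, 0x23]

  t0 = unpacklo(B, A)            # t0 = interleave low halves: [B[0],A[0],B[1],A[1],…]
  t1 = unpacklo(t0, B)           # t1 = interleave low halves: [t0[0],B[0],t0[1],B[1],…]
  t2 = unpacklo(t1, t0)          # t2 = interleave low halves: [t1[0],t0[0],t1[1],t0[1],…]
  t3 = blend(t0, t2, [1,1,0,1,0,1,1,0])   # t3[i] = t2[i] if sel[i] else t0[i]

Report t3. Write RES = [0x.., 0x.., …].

t0 = [0x72, 0x26, 0xec, 0x98, 0xd4, 0x04, 0x51, 0xb4]
t1 = [0x72, 0x72, 0x26, 0xec, 0xec, 0xd4, 0x98, 0x51]
t2 = [0x72, 0x72, 0x72, 0x26, 0x26, 0xec, 0xec, 0x98]
t3 = [0x72, 0x72, 0xec, 0x26, 0xd4, 0xec, 0xec, 0xb4]

RES = [ 0x72  0x72  0xec  0x26  0xd4  0xec  0xec  0xb4 ]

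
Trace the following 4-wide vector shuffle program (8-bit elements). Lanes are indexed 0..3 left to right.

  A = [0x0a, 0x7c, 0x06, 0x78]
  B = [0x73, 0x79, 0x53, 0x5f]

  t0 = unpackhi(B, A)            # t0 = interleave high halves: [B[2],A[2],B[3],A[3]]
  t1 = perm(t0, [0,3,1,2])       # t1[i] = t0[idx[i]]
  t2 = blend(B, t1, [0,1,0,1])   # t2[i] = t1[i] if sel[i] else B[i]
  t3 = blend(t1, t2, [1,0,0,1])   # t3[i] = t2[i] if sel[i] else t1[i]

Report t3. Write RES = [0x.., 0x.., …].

RES = [0x73, 0x78, 0x06, 0x5f]

  t0: 53 06 5f 78
  t1: 53 78 06 5f
  t2: 73 78 53 5f
  t3: 73 78 06 5f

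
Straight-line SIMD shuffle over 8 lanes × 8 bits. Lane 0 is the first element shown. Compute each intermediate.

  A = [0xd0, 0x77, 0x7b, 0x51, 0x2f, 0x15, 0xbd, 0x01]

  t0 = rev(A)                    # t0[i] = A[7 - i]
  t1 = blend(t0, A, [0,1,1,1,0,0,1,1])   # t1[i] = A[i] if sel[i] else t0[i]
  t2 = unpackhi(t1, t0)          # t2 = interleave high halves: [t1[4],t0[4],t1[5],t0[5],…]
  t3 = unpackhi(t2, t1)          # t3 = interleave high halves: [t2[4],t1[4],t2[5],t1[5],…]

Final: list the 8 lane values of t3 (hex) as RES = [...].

RES = [0xbd, 0x51, 0x77, 0x7b, 0x01, 0xbd, 0xd0, 0x01]

  t0: 01 bd 15 2f 51 7b 77 d0
  t1: 01 77 7b 51 51 7b bd 01
  t2: 51 51 7b 7b bd 77 01 d0
  t3: bd 51 77 7b 01 bd d0 01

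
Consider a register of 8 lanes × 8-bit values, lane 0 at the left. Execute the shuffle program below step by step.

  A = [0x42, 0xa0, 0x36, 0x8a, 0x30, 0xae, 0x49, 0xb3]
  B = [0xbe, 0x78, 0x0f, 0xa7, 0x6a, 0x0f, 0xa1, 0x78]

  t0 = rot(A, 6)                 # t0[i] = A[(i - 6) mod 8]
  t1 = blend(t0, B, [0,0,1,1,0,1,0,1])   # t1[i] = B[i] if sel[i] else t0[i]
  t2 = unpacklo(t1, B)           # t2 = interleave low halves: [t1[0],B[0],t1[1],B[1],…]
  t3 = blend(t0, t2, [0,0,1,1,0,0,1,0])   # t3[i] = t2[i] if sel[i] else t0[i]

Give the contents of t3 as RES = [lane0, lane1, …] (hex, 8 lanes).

RES = [ 0x36  0x8a  0x8a  0x78  0x49  0xb3  0xa7  0xa0 ]

  t0: 36 8a 30 ae 49 b3 42 a0
  t1: 36 8a 0f a7 49 0f 42 78
  t2: 36 be 8a 78 0f 0f a7 a7
  t3: 36 8a 8a 78 49 b3 a7 a0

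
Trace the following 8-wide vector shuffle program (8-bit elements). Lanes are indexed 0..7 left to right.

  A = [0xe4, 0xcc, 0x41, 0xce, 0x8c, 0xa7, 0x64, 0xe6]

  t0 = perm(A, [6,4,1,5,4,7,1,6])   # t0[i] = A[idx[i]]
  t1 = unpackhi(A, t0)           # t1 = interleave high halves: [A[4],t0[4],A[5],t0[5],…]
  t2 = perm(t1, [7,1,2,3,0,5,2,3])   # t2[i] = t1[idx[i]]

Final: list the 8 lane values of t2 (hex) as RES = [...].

t0 = [0x64, 0x8c, 0xcc, 0xa7, 0x8c, 0xe6, 0xcc, 0x64]
t1 = [0x8c, 0x8c, 0xa7, 0xe6, 0x64, 0xcc, 0xe6, 0x64]
t2 = [0x64, 0x8c, 0xa7, 0xe6, 0x8c, 0xcc, 0xa7, 0xe6]

RES = [0x64, 0x8c, 0xa7, 0xe6, 0x8c, 0xcc, 0xa7, 0xe6]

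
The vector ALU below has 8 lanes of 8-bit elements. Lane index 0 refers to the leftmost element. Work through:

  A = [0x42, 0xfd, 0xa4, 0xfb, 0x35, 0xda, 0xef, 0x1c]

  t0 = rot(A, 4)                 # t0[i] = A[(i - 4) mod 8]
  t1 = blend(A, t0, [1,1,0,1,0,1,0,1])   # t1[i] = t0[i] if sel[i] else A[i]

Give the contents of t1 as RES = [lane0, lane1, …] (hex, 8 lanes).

RES = [0x35, 0xda, 0xa4, 0x1c, 0x35, 0xfd, 0xef, 0xfb]

t0 = [0x35, 0xda, 0xef, 0x1c, 0x42, 0xfd, 0xa4, 0xfb]
t1 = [0x35, 0xda, 0xa4, 0x1c, 0x35, 0xfd, 0xef, 0xfb]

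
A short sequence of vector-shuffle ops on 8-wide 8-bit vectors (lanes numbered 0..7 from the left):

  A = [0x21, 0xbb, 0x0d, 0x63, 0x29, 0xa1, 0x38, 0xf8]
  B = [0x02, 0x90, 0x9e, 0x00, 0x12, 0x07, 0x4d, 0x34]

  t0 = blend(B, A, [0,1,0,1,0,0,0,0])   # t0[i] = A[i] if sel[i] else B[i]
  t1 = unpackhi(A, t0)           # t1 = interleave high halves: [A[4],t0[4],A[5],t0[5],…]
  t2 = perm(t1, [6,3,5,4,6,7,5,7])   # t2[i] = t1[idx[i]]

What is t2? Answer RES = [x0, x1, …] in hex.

RES = [ 0xf8  0x07  0x4d  0x38  0xf8  0x34  0x4d  0x34 ]

t0 = [0x02, 0xbb, 0x9e, 0x63, 0x12, 0x07, 0x4d, 0x34]
t1 = [0x29, 0x12, 0xa1, 0x07, 0x38, 0x4d, 0xf8, 0x34]
t2 = [0xf8, 0x07, 0x4d, 0x38, 0xf8, 0x34, 0x4d, 0x34]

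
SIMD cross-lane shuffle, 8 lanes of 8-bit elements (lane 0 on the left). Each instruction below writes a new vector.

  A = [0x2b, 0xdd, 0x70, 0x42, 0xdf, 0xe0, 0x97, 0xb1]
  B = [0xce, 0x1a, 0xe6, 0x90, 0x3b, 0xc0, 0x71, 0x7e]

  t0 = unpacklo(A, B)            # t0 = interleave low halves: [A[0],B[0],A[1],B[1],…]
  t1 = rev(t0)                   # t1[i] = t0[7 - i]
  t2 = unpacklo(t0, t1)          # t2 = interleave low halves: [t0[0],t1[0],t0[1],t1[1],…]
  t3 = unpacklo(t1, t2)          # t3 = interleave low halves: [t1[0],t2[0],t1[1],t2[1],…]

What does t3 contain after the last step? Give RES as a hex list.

RES = [0x90, 0x2b, 0x42, 0x90, 0xe6, 0xce, 0x70, 0x42]

→ t0 |2b|ce|dd|1a|70|e6|42|90|
→ t1 |90|42|e6|70|1a|dd|ce|2b|
→ t2 |2b|90|ce|42|dd|e6|1a|70|
→ t3 |90|2b|42|90|e6|ce|70|42|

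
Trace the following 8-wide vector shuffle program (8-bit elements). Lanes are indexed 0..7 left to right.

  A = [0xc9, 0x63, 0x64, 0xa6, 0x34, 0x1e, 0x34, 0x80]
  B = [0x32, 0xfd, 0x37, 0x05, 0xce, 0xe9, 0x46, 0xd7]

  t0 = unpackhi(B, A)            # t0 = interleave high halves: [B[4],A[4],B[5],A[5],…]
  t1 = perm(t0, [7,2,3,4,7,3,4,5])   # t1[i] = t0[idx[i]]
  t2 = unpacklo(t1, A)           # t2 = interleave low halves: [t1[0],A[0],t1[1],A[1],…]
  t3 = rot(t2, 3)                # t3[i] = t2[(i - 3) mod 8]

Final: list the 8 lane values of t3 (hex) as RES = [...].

t0 = [0xce, 0x34, 0xe9, 0x1e, 0x46, 0x34, 0xd7, 0x80]
t1 = [0x80, 0xe9, 0x1e, 0x46, 0x80, 0x1e, 0x46, 0x34]
t2 = [0x80, 0xc9, 0xe9, 0x63, 0x1e, 0x64, 0x46, 0xa6]
t3 = [0x64, 0x46, 0xa6, 0x80, 0xc9, 0xe9, 0x63, 0x1e]

RES = [ 0x64  0x46  0xa6  0x80  0xc9  0xe9  0x63  0x1e ]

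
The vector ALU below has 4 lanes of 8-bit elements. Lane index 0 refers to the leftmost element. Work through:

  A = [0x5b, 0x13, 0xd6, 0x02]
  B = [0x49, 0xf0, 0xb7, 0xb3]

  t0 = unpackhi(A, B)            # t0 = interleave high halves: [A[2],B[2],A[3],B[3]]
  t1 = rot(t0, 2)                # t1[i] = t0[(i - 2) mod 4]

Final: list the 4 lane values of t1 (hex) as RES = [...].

RES = [ 0x02  0xb3  0xd6  0xb7 ]

  t0: d6 b7 02 b3
  t1: 02 b3 d6 b7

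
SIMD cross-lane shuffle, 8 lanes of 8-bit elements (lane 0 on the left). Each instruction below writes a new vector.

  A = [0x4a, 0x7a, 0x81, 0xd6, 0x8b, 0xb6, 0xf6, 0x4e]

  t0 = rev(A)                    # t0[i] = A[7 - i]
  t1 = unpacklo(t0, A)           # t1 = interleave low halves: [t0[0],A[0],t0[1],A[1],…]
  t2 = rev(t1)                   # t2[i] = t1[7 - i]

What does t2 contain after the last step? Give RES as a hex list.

t0 = [0x4e, 0xf6, 0xb6, 0x8b, 0xd6, 0x81, 0x7a, 0x4a]
t1 = [0x4e, 0x4a, 0xf6, 0x7a, 0xb6, 0x81, 0x8b, 0xd6]
t2 = [0xd6, 0x8b, 0x81, 0xb6, 0x7a, 0xf6, 0x4a, 0x4e]

RES = [0xd6, 0x8b, 0x81, 0xb6, 0x7a, 0xf6, 0x4a, 0x4e]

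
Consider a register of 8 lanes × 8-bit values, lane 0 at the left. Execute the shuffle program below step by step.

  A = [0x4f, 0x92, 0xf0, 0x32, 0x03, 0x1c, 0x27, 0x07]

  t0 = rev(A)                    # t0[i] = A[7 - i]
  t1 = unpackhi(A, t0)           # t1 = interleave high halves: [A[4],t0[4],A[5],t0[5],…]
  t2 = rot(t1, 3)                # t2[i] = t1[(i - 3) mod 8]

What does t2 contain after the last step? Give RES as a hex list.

  t0: 07 27 1c 03 32 f0 92 4f
  t1: 03 32 1c f0 27 92 07 4f
  t2: 92 07 4f 03 32 1c f0 27

RES = [ 0x92  0x07  0x4f  0x03  0x32  0x1c  0xf0  0x27 ]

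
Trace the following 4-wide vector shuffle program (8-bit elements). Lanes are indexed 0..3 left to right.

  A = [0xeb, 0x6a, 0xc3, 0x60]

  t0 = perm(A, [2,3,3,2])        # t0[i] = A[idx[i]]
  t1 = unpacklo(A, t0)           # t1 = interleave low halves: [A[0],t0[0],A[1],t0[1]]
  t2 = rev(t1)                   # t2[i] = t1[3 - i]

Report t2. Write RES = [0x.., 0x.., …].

RES = [ 0x60  0x6a  0xc3  0xeb ]

  t0: c3 60 60 c3
  t1: eb c3 6a 60
  t2: 60 6a c3 eb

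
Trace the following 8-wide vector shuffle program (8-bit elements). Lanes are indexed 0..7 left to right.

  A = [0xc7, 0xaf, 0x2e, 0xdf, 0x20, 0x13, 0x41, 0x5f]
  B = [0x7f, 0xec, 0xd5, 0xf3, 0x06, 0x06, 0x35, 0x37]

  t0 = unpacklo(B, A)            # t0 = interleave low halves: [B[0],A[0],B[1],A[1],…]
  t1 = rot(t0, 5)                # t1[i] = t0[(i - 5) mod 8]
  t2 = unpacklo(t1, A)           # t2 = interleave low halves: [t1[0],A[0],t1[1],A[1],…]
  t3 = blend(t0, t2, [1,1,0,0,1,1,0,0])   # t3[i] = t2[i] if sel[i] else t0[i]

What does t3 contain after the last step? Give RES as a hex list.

RES = [ 0xaf  0xc7  0xec  0xaf  0x2e  0x2e  0xf3  0xdf ]

t0 = [0x7f, 0xc7, 0xec, 0xaf, 0xd5, 0x2e, 0xf3, 0xdf]
t1 = [0xaf, 0xd5, 0x2e, 0xf3, 0xdf, 0x7f, 0xc7, 0xec]
t2 = [0xaf, 0xc7, 0xd5, 0xaf, 0x2e, 0x2e, 0xf3, 0xdf]
t3 = [0xaf, 0xc7, 0xec, 0xaf, 0x2e, 0x2e, 0xf3, 0xdf]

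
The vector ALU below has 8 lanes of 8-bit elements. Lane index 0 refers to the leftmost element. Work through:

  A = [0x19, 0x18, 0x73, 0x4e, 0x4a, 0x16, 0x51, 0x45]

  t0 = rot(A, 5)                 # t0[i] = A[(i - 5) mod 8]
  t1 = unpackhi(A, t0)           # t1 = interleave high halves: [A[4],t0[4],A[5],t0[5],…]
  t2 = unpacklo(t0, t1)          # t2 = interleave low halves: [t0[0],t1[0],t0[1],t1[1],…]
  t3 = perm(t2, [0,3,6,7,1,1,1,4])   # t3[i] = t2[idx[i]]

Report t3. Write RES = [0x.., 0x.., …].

RES = [ 0x4e  0x45  0x51  0x19  0x4a  0x4a  0x4a  0x16 ]

  t0: 4e 4a 16 51 45 19 18 73
  t1: 4a 45 16 19 51 18 45 73
  t2: 4e 4a 4a 45 16 16 51 19
  t3: 4e 45 51 19 4a 4a 4a 16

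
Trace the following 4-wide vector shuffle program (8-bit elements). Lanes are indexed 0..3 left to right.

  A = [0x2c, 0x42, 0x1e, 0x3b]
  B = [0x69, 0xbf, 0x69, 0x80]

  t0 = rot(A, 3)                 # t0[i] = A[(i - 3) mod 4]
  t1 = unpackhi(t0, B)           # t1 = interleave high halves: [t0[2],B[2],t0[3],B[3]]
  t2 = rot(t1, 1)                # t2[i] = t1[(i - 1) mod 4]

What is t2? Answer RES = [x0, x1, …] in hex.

RES = [ 0x80  0x3b  0x69  0x2c ]

→ t0 |42|1e|3b|2c|
→ t1 |3b|69|2c|80|
→ t2 |80|3b|69|2c|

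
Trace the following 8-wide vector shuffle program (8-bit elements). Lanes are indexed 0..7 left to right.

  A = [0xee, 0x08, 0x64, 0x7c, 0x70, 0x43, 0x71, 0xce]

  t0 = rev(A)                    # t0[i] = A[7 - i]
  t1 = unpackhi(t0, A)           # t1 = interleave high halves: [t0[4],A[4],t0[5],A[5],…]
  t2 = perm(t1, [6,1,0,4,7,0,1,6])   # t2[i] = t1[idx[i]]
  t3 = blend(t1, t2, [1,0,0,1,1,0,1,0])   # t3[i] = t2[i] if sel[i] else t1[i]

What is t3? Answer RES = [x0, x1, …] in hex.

RES = [ 0xee  0x70  0x64  0x08  0xce  0x71  0x70  0xce ]

  t0: ce 71 43 70 7c 64 08 ee
  t1: 7c 70 64 43 08 71 ee ce
  t2: ee 70 7c 08 ce 7c 70 ee
  t3: ee 70 64 08 ce 71 70 ce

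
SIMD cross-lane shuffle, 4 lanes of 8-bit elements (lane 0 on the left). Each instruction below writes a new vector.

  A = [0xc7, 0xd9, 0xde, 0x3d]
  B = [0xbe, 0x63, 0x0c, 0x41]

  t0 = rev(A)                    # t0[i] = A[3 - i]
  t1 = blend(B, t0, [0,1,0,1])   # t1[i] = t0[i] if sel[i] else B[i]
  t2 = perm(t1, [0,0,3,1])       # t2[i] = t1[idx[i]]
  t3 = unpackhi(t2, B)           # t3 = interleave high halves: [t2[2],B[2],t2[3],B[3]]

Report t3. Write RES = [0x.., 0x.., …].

t0 = [0x3d, 0xde, 0xd9, 0xc7]
t1 = [0xbe, 0xde, 0x0c, 0xc7]
t2 = [0xbe, 0xbe, 0xc7, 0xde]
t3 = [0xc7, 0x0c, 0xde, 0x41]

RES = [0xc7, 0x0c, 0xde, 0x41]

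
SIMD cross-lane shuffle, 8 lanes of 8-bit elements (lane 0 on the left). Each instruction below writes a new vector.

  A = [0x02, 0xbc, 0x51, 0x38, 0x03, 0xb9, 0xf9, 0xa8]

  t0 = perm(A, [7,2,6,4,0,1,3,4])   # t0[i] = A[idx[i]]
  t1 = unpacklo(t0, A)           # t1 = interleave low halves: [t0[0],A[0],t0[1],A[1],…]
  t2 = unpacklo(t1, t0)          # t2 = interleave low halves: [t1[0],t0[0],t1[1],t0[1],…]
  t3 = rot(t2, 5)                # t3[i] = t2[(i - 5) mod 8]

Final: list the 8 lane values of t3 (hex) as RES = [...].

RES = [ 0x51  0x51  0xf9  0xbc  0x03  0xa8  0xa8  0x02 ]

  t0: a8 51 f9 03 02 bc 38 03
  t1: a8 02 51 bc f9 51 03 38
  t2: a8 a8 02 51 51 f9 bc 03
  t3: 51 51 f9 bc 03 a8 a8 02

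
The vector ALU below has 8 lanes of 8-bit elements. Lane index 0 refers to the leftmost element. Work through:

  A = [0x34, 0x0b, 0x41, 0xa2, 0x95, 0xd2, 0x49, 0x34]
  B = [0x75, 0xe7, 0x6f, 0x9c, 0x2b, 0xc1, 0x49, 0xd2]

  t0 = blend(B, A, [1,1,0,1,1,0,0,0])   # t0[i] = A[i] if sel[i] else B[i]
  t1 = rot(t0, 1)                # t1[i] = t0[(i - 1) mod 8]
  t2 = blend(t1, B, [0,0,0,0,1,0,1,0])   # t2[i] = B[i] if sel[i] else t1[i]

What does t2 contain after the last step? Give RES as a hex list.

  t0: 34 0b 6f a2 95 c1 49 d2
  t1: d2 34 0b 6f a2 95 c1 49
  t2: d2 34 0b 6f 2b 95 49 49

RES = [ 0xd2  0x34  0x0b  0x6f  0x2b  0x95  0x49  0x49 ]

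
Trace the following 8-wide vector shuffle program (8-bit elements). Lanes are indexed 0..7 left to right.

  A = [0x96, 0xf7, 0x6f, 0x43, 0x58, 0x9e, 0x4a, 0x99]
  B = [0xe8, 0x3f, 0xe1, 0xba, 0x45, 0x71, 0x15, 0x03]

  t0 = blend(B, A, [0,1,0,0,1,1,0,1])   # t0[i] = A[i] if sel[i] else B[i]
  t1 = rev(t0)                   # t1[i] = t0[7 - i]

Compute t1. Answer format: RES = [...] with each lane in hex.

  t0: e8 f7 e1 ba 58 9e 15 99
  t1: 99 15 9e 58 ba e1 f7 e8

RES = [0x99, 0x15, 0x9e, 0x58, 0xba, 0xe1, 0xf7, 0xe8]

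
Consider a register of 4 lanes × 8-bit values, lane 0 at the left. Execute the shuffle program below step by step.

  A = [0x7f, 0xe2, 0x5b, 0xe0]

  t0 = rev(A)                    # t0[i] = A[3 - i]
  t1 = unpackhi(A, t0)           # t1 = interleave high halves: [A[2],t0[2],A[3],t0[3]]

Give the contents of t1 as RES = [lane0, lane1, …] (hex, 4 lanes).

RES = [0x5b, 0xe2, 0xe0, 0x7f]

  t0: e0 5b e2 7f
  t1: 5b e2 e0 7f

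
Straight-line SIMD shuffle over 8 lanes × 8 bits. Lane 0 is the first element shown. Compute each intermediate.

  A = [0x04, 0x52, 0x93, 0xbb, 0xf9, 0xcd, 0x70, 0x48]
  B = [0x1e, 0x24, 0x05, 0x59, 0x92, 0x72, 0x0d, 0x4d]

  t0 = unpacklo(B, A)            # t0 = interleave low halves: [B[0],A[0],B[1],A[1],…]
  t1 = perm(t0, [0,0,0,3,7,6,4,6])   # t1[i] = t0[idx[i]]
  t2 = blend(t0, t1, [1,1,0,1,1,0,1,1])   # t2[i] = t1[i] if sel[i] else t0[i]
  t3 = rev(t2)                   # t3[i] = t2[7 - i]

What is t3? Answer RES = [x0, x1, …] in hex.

RES = [0x59, 0x05, 0x93, 0xbb, 0x52, 0x24, 0x1e, 0x1e]

  t0: 1e 04 24 52 05 93 59 bb
  t1: 1e 1e 1e 52 bb 59 05 59
  t2: 1e 1e 24 52 bb 93 05 59
  t3: 59 05 93 bb 52 24 1e 1e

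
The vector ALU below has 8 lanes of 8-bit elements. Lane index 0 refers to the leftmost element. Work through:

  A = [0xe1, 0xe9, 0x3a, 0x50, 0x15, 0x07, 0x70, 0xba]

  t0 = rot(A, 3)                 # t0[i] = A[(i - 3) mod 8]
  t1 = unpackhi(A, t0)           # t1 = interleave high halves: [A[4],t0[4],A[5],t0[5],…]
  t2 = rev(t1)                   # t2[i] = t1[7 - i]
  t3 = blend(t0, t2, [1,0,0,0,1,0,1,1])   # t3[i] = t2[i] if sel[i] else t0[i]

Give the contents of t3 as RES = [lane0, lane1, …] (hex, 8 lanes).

  t0: 07 70 ba e1 e9 3a 50 15
  t1: 15 e9 07 3a 70 50 ba 15
  t2: 15 ba 50 70 3a 07 e9 15
  t3: 15 70 ba e1 3a 3a e9 15

RES = [ 0x15  0x70  0xba  0xe1  0x3a  0x3a  0xe9  0x15 ]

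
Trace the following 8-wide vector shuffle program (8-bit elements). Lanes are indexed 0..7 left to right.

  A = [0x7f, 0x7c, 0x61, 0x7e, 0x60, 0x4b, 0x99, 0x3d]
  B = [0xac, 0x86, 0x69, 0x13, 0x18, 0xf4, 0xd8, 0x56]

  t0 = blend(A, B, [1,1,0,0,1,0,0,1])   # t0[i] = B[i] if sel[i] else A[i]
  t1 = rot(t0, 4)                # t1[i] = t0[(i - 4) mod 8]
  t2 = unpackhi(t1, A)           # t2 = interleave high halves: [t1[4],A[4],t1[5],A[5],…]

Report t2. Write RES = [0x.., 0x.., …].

RES = [ 0xac  0x60  0x86  0x4b  0x61  0x99  0x7e  0x3d ]

t0 = [0xac, 0x86, 0x61, 0x7e, 0x18, 0x4b, 0x99, 0x56]
t1 = [0x18, 0x4b, 0x99, 0x56, 0xac, 0x86, 0x61, 0x7e]
t2 = [0xac, 0x60, 0x86, 0x4b, 0x61, 0x99, 0x7e, 0x3d]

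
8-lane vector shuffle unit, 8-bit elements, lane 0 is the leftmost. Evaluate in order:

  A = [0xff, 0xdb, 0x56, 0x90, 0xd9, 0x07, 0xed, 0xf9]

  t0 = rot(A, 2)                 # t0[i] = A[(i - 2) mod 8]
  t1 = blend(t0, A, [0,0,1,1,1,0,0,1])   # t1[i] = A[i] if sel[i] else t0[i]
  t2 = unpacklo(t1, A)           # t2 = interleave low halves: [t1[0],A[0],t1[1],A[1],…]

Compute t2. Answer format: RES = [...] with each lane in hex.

RES = [ 0xed  0xff  0xf9  0xdb  0x56  0x56  0x90  0x90 ]

t0 = [0xed, 0xf9, 0xff, 0xdb, 0x56, 0x90, 0xd9, 0x07]
t1 = [0xed, 0xf9, 0x56, 0x90, 0xd9, 0x90, 0xd9, 0xf9]
t2 = [0xed, 0xff, 0xf9, 0xdb, 0x56, 0x56, 0x90, 0x90]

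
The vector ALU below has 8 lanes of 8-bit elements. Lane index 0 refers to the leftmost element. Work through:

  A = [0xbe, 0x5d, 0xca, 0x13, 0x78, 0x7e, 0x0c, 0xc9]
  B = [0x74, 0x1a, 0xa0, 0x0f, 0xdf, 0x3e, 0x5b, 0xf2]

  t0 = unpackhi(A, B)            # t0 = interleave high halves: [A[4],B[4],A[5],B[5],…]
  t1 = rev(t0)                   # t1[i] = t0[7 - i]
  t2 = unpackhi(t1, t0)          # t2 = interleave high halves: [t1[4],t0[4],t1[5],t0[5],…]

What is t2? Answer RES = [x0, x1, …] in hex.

t0 = [0x78, 0xdf, 0x7e, 0x3e, 0x0c, 0x5b, 0xc9, 0xf2]
t1 = [0xf2, 0xc9, 0x5b, 0x0c, 0x3e, 0x7e, 0xdf, 0x78]
t2 = [0x3e, 0x0c, 0x7e, 0x5b, 0xdf, 0xc9, 0x78, 0xf2]

RES = [ 0x3e  0x0c  0x7e  0x5b  0xdf  0xc9  0x78  0xf2 ]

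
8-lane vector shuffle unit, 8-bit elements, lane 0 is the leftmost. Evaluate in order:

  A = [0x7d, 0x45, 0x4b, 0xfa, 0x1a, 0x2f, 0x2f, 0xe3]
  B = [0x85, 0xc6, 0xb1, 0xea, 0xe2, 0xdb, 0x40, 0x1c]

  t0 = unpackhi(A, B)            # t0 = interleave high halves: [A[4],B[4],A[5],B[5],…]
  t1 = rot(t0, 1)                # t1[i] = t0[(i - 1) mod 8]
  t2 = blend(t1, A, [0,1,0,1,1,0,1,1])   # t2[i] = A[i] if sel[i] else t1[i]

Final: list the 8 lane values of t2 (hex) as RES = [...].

  t0: 1a e2 2f db 2f 40 e3 1c
  t1: 1c 1a e2 2f db 2f 40 e3
  t2: 1c 45 e2 fa 1a 2f 2f e3

RES = [0x1c, 0x45, 0xe2, 0xfa, 0x1a, 0x2f, 0x2f, 0xe3]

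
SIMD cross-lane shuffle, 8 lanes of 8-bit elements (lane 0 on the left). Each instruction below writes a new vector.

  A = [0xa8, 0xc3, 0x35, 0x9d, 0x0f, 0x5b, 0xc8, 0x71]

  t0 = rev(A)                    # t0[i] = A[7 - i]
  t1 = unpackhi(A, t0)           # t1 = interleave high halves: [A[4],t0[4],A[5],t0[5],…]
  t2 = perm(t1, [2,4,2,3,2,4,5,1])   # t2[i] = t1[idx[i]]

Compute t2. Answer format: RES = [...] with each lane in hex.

RES = [0x5b, 0xc8, 0x5b, 0x35, 0x5b, 0xc8, 0xc3, 0x9d]

→ t0 |71|c8|5b|0f|9d|35|c3|a8|
→ t1 |0f|9d|5b|35|c8|c3|71|a8|
→ t2 |5b|c8|5b|35|5b|c8|c3|9d|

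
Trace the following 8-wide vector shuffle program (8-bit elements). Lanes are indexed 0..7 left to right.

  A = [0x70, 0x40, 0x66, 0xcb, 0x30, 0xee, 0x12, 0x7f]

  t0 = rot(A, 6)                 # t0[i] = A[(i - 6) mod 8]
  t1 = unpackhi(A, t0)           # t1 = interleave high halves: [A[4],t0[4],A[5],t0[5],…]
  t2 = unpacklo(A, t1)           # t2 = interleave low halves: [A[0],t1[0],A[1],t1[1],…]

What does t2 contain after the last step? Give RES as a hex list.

→ t0 |66|cb|30|ee|12|7f|70|40|
→ t1 |30|12|ee|7f|12|70|7f|40|
→ t2 |70|30|40|12|66|ee|cb|7f|

RES = [ 0x70  0x30  0x40  0x12  0x66  0xee  0xcb  0x7f ]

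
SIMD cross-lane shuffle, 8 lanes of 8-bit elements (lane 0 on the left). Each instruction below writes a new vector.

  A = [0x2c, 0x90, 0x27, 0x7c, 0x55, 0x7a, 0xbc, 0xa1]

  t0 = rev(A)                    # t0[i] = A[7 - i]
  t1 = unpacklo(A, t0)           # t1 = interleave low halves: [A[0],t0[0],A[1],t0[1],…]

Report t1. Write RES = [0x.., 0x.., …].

  t0: a1 bc 7a 55 7c 27 90 2c
  t1: 2c a1 90 bc 27 7a 7c 55

RES = [ 0x2c  0xa1  0x90  0xbc  0x27  0x7a  0x7c  0x55 ]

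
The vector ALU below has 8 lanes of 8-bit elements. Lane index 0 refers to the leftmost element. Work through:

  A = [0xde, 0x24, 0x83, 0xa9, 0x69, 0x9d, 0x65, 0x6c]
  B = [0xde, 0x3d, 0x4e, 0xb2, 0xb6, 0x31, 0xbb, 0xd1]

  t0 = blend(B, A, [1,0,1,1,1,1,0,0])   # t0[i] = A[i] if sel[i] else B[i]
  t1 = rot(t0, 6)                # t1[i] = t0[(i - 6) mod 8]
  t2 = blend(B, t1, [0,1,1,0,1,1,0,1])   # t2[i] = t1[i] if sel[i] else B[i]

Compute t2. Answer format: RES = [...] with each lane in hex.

RES = [0xde, 0xa9, 0x69, 0xb2, 0xbb, 0xd1, 0xbb, 0x3d]

→ t0 |de|3d|83|a9|69|9d|bb|d1|
→ t1 |83|a9|69|9d|bb|d1|de|3d|
→ t2 |de|a9|69|b2|bb|d1|bb|3d|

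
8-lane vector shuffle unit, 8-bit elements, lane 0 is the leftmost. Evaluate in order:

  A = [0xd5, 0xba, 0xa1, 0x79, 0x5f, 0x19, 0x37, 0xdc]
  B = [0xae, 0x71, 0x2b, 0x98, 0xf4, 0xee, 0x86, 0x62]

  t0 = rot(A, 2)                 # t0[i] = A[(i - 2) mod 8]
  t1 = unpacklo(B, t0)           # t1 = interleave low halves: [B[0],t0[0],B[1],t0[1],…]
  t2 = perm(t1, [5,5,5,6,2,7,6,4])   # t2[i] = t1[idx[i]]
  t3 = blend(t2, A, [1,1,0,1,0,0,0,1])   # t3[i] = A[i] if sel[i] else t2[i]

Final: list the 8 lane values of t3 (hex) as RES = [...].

  t0: 37 dc d5 ba a1 79 5f 19
  t1: ae 37 71 dc 2b d5 98 ba
  t2: d5 d5 d5 98 71 ba 98 2b
  t3: d5 ba d5 79 71 ba 98 dc

RES = [ 0xd5  0xba  0xd5  0x79  0x71  0xba  0x98  0xdc ]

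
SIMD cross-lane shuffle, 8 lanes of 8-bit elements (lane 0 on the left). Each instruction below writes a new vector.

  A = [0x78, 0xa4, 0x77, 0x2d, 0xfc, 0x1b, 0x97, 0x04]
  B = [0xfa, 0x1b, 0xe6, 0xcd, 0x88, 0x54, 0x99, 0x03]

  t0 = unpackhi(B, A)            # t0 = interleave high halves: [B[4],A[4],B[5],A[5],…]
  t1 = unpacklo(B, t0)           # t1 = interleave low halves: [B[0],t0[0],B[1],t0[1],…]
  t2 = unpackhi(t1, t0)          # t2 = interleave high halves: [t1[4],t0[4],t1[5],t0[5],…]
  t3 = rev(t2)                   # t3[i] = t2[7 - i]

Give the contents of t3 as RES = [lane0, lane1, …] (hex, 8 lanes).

RES = [0x04, 0x1b, 0x03, 0xcd, 0x97, 0x54, 0x99, 0xe6]

t0 = [0x88, 0xfc, 0x54, 0x1b, 0x99, 0x97, 0x03, 0x04]
t1 = [0xfa, 0x88, 0x1b, 0xfc, 0xe6, 0x54, 0xcd, 0x1b]
t2 = [0xe6, 0x99, 0x54, 0x97, 0xcd, 0x03, 0x1b, 0x04]
t3 = [0x04, 0x1b, 0x03, 0xcd, 0x97, 0x54, 0x99, 0xe6]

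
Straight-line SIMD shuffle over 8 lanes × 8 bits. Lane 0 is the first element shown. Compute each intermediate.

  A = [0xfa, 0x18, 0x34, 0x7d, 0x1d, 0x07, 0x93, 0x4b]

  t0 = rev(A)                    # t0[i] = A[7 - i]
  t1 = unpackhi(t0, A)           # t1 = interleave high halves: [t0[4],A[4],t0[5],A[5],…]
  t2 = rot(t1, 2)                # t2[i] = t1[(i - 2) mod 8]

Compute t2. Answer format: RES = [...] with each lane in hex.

  t0: 4b 93 07 1d 7d 34 18 fa
  t1: 7d 1d 34 07 18 93 fa 4b
  t2: fa 4b 7d 1d 34 07 18 93

RES = [0xfa, 0x4b, 0x7d, 0x1d, 0x34, 0x07, 0x18, 0x93]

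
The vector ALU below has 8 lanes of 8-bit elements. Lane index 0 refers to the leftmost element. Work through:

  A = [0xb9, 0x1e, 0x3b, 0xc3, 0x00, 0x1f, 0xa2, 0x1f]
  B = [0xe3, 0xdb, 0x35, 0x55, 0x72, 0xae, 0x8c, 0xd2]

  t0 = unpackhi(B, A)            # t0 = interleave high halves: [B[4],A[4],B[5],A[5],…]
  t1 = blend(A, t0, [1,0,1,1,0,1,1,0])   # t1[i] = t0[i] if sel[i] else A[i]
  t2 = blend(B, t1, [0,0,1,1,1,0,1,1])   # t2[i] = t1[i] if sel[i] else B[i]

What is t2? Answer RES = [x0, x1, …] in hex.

→ t0 |72|00|ae|1f|8c|a2|d2|1f|
→ t1 |72|1e|ae|1f|00|a2|d2|1f|
→ t2 |e3|db|ae|1f|00|ae|d2|1f|

RES = [ 0xe3  0xdb  0xae  0x1f  0x00  0xae  0xd2  0x1f ]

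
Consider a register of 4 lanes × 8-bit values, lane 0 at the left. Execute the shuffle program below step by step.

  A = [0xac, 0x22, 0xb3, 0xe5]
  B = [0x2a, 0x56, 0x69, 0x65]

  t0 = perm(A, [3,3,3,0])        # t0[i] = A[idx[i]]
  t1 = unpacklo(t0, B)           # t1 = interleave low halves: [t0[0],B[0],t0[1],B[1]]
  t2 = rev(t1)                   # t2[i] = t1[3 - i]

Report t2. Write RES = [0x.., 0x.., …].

→ t0 |e5|e5|e5|ac|
→ t1 |e5|2a|e5|56|
→ t2 |56|e5|2a|e5|

RES = [ 0x56  0xe5  0x2a  0xe5 ]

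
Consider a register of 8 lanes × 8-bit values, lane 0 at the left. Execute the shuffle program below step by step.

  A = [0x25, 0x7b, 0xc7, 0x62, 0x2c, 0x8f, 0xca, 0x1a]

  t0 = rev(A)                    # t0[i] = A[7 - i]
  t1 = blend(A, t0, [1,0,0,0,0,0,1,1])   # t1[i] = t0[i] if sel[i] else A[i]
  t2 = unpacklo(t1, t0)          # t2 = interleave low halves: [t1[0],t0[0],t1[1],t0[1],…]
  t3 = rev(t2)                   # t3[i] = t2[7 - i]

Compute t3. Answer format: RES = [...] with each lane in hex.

RES = [ 0x2c  0x62  0x8f  0xc7  0xca  0x7b  0x1a  0x1a ]

→ t0 |1a|ca|8f|2c|62|c7|7b|25|
→ t1 |1a|7b|c7|62|2c|8f|7b|25|
→ t2 |1a|1a|7b|ca|c7|8f|62|2c|
→ t3 |2c|62|8f|c7|ca|7b|1a|1a|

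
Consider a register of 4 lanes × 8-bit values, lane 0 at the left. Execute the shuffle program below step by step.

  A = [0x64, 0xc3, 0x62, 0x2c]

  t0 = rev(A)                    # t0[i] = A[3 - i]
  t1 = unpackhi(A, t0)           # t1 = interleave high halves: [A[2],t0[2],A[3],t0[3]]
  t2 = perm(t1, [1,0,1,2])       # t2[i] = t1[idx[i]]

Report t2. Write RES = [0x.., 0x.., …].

t0 = [0x2c, 0x62, 0xc3, 0x64]
t1 = [0x62, 0xc3, 0x2c, 0x64]
t2 = [0xc3, 0x62, 0xc3, 0x2c]

RES = [ 0xc3  0x62  0xc3  0x2c ]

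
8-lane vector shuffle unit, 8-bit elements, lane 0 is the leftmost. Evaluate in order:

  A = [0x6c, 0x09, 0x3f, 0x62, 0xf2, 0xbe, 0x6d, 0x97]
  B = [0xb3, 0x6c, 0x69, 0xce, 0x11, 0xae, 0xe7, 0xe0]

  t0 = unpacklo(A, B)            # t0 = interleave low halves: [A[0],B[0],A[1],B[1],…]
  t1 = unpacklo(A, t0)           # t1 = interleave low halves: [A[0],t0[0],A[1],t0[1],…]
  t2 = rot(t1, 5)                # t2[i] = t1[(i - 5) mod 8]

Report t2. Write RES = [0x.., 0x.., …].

t0 = [0x6c, 0xb3, 0x09, 0x6c, 0x3f, 0x69, 0x62, 0xce]
t1 = [0x6c, 0x6c, 0x09, 0xb3, 0x3f, 0x09, 0x62, 0x6c]
t2 = [0xb3, 0x3f, 0x09, 0x62, 0x6c, 0x6c, 0x6c, 0x09]

RES = [ 0xb3  0x3f  0x09  0x62  0x6c  0x6c  0x6c  0x09 ]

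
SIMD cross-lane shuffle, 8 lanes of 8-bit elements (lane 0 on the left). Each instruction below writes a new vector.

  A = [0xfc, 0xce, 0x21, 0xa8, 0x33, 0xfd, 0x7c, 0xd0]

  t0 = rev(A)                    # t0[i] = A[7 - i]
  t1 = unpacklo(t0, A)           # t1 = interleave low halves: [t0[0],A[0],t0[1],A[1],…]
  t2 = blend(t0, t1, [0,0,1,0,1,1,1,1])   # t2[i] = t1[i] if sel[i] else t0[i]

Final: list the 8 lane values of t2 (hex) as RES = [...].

t0 = [0xd0, 0x7c, 0xfd, 0x33, 0xa8, 0x21, 0xce, 0xfc]
t1 = [0xd0, 0xfc, 0x7c, 0xce, 0xfd, 0x21, 0x33, 0xa8]
t2 = [0xd0, 0x7c, 0x7c, 0x33, 0xfd, 0x21, 0x33, 0xa8]

RES = [ 0xd0  0x7c  0x7c  0x33  0xfd  0x21  0x33  0xa8 ]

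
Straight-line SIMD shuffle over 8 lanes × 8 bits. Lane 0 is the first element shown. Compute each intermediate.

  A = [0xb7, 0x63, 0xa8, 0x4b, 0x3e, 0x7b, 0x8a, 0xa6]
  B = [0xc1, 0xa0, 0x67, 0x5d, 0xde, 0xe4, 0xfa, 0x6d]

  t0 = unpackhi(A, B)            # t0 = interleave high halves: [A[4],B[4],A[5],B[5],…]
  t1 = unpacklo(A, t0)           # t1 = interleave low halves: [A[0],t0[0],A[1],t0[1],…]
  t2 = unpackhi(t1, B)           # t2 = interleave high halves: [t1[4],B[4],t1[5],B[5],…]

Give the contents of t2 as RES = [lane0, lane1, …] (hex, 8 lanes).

→ t0 |3e|de|7b|e4|8a|fa|a6|6d|
→ t1 |b7|3e|63|de|a8|7b|4b|e4|
→ t2 |a8|de|7b|e4|4b|fa|e4|6d|

RES = [ 0xa8  0xde  0x7b  0xe4  0x4b  0xfa  0xe4  0x6d ]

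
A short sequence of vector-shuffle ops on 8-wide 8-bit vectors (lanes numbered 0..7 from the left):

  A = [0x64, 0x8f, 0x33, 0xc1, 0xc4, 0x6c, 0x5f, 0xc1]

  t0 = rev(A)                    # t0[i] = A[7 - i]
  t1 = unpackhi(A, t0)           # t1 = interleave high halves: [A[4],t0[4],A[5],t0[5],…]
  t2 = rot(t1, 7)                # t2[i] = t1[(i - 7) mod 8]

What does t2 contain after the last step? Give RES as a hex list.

t0 = [0xc1, 0x5f, 0x6c, 0xc4, 0xc1, 0x33, 0x8f, 0x64]
t1 = [0xc4, 0xc1, 0x6c, 0x33, 0x5f, 0x8f, 0xc1, 0x64]
t2 = [0xc1, 0x6c, 0x33, 0x5f, 0x8f, 0xc1, 0x64, 0xc4]

RES = [ 0xc1  0x6c  0x33  0x5f  0x8f  0xc1  0x64  0xc4 ]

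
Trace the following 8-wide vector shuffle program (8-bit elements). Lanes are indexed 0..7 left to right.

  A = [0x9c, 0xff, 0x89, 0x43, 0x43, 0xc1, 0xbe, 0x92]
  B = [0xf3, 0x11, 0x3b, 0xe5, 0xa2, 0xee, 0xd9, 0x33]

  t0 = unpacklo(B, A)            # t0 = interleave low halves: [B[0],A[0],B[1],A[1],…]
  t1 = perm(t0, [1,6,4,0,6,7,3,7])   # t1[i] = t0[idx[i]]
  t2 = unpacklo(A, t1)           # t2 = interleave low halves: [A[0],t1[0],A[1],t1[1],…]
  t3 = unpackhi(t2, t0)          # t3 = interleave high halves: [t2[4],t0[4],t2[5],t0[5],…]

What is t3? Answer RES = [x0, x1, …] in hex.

t0 = [0xf3, 0x9c, 0x11, 0xff, 0x3b, 0x89, 0xe5, 0x43]
t1 = [0x9c, 0xe5, 0x3b, 0xf3, 0xe5, 0x43, 0xff, 0x43]
t2 = [0x9c, 0x9c, 0xff, 0xe5, 0x89, 0x3b, 0x43, 0xf3]
t3 = [0x89, 0x3b, 0x3b, 0x89, 0x43, 0xe5, 0xf3, 0x43]

RES = [ 0x89  0x3b  0x3b  0x89  0x43  0xe5  0xf3  0x43 ]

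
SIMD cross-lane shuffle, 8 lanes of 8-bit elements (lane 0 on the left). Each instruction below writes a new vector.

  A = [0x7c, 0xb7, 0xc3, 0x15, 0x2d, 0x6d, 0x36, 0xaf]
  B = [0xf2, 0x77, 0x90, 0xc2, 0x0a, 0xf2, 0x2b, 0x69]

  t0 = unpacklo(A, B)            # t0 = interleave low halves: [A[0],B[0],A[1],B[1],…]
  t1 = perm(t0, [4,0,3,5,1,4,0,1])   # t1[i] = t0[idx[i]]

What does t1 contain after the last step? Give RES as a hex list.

t0 = [0x7c, 0xf2, 0xb7, 0x77, 0xc3, 0x90, 0x15, 0xc2]
t1 = [0xc3, 0x7c, 0x77, 0x90, 0xf2, 0xc3, 0x7c, 0xf2]

RES = [0xc3, 0x7c, 0x77, 0x90, 0xf2, 0xc3, 0x7c, 0xf2]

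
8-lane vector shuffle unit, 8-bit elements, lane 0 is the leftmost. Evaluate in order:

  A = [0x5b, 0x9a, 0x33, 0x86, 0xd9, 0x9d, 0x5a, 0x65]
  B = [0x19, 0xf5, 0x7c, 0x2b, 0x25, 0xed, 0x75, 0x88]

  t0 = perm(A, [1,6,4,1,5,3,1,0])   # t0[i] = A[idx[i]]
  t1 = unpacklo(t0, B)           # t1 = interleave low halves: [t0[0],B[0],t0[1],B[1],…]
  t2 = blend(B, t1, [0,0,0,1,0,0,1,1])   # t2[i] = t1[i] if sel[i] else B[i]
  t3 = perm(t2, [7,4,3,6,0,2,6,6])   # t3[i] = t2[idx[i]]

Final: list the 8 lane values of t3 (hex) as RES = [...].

t0 = [0x9a, 0x5a, 0xd9, 0x9a, 0x9d, 0x86, 0x9a, 0x5b]
t1 = [0x9a, 0x19, 0x5a, 0xf5, 0xd9, 0x7c, 0x9a, 0x2b]
t2 = [0x19, 0xf5, 0x7c, 0xf5, 0x25, 0xed, 0x9a, 0x2b]
t3 = [0x2b, 0x25, 0xf5, 0x9a, 0x19, 0x7c, 0x9a, 0x9a]

RES = [0x2b, 0x25, 0xf5, 0x9a, 0x19, 0x7c, 0x9a, 0x9a]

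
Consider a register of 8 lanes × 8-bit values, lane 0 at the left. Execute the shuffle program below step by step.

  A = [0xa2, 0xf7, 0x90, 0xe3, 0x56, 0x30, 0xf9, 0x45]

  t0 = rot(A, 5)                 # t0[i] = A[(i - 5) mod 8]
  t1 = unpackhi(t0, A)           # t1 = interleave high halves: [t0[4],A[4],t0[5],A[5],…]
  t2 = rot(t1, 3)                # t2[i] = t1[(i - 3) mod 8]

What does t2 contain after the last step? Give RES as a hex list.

  t0: e3 56 30 f9 45 a2 f7 90
  t1: 45 56 a2 30 f7 f9 90 45
  t2: f9 90 45 45 56 a2 30 f7

RES = [0xf9, 0x90, 0x45, 0x45, 0x56, 0xa2, 0x30, 0xf7]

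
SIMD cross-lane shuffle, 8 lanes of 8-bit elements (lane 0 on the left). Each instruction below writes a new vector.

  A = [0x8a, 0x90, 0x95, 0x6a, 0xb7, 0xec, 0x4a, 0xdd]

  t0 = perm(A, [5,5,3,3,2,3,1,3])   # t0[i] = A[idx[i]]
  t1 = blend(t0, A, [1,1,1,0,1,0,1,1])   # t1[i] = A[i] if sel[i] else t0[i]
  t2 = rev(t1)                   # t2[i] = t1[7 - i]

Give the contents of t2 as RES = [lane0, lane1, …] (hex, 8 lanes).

  t0: ec ec 6a 6a 95 6a 90 6a
  t1: 8a 90 95 6a b7 6a 4a dd
  t2: dd 4a 6a b7 6a 95 90 8a

RES = [0xdd, 0x4a, 0x6a, 0xb7, 0x6a, 0x95, 0x90, 0x8a]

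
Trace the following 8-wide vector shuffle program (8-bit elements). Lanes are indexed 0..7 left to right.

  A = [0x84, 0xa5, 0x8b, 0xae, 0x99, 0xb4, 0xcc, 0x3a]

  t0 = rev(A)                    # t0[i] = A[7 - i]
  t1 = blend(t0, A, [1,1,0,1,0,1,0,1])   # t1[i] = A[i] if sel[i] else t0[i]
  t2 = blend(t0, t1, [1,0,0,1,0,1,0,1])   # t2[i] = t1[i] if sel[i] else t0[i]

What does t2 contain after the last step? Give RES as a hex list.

  t0: 3a cc b4 99 ae 8b a5 84
  t1: 84 a5 b4 ae ae b4 a5 3a
  t2: 84 cc b4 ae ae b4 a5 3a

RES = [0x84, 0xcc, 0xb4, 0xae, 0xae, 0xb4, 0xa5, 0x3a]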